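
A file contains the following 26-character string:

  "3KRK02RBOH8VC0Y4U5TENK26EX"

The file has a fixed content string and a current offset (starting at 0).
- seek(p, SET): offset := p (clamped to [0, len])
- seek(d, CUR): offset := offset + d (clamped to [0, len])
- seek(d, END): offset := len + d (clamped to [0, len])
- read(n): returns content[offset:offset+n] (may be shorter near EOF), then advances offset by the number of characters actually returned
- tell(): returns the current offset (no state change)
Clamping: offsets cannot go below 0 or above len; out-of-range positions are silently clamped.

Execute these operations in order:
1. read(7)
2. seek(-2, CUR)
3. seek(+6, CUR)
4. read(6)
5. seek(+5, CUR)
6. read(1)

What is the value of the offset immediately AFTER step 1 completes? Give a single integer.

After 1 (read(7)): returned '3KRK02R', offset=7

Answer: 7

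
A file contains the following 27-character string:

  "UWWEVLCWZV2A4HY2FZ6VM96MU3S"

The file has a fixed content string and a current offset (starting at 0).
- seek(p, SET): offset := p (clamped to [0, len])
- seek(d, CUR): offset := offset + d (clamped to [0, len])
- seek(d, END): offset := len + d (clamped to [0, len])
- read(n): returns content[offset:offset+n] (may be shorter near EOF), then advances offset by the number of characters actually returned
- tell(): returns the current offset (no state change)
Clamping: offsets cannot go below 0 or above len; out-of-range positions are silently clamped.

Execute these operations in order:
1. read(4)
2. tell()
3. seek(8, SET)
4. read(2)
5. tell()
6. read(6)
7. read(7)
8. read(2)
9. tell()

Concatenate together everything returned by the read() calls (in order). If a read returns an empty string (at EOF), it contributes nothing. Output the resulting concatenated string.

After 1 (read(4)): returned 'UWWE', offset=4
After 2 (tell()): offset=4
After 3 (seek(8, SET)): offset=8
After 4 (read(2)): returned 'ZV', offset=10
After 5 (tell()): offset=10
After 6 (read(6)): returned '2A4HY2', offset=16
After 7 (read(7)): returned 'FZ6VM96', offset=23
After 8 (read(2)): returned 'MU', offset=25
After 9 (tell()): offset=25

Answer: UWWEZV2A4HY2FZ6VM96MU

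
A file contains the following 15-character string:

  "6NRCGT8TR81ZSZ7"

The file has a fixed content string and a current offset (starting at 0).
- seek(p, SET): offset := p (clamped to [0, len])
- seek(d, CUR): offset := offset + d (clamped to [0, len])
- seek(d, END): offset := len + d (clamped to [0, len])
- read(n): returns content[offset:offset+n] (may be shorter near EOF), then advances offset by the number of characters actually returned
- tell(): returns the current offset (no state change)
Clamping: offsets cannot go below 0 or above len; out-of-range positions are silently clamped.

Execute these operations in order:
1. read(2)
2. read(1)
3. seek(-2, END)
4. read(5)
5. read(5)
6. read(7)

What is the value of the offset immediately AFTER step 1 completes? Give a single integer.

Answer: 2

Derivation:
After 1 (read(2)): returned '6N', offset=2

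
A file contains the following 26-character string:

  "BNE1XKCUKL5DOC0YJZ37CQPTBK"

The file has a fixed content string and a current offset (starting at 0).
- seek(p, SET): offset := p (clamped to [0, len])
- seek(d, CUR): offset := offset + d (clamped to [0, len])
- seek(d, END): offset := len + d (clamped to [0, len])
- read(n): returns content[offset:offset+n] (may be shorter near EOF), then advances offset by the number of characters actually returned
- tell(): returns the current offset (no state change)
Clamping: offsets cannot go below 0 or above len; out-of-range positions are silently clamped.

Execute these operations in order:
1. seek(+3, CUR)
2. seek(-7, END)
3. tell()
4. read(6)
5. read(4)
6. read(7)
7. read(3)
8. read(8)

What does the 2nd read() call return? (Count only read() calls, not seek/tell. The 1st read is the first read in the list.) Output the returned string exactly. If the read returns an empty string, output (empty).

After 1 (seek(+3, CUR)): offset=3
After 2 (seek(-7, END)): offset=19
After 3 (tell()): offset=19
After 4 (read(6)): returned '7CQPTB', offset=25
After 5 (read(4)): returned 'K', offset=26
After 6 (read(7)): returned '', offset=26
After 7 (read(3)): returned '', offset=26
After 8 (read(8)): returned '', offset=26

Answer: K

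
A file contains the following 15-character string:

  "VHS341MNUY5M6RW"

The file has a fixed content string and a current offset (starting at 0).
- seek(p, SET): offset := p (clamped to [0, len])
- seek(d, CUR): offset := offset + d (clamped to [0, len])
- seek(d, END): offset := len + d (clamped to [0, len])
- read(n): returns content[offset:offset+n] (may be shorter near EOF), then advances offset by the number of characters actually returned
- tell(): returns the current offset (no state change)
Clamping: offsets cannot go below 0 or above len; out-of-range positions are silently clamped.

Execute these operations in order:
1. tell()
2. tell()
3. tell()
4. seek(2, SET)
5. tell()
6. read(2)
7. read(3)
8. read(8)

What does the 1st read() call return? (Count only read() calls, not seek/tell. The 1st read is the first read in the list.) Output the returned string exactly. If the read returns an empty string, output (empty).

After 1 (tell()): offset=0
After 2 (tell()): offset=0
After 3 (tell()): offset=0
After 4 (seek(2, SET)): offset=2
After 5 (tell()): offset=2
After 6 (read(2)): returned 'S3', offset=4
After 7 (read(3)): returned '41M', offset=7
After 8 (read(8)): returned 'NUY5M6RW', offset=15

Answer: S3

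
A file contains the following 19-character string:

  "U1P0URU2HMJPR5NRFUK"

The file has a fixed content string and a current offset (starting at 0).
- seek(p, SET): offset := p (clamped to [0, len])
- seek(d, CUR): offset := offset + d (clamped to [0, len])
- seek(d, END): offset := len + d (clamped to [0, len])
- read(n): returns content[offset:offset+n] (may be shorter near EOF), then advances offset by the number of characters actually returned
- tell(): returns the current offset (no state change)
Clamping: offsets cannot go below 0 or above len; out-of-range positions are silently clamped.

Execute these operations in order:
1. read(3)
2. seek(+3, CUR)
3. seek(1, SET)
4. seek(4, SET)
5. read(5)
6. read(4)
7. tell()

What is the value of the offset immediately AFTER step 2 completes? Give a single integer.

After 1 (read(3)): returned 'U1P', offset=3
After 2 (seek(+3, CUR)): offset=6

Answer: 6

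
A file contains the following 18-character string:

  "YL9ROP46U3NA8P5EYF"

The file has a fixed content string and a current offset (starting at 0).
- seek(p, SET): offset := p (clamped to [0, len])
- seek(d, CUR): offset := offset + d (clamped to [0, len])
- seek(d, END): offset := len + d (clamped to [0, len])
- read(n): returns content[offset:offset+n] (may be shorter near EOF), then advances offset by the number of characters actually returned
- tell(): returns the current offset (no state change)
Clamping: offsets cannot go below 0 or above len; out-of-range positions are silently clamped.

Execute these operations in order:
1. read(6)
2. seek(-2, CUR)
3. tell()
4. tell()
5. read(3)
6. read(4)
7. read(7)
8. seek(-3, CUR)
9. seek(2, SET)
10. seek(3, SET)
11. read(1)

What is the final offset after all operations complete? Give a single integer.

Answer: 4

Derivation:
After 1 (read(6)): returned 'YL9ROP', offset=6
After 2 (seek(-2, CUR)): offset=4
After 3 (tell()): offset=4
After 4 (tell()): offset=4
After 5 (read(3)): returned 'OP4', offset=7
After 6 (read(4)): returned '6U3N', offset=11
After 7 (read(7)): returned 'A8P5EYF', offset=18
After 8 (seek(-3, CUR)): offset=15
After 9 (seek(2, SET)): offset=2
After 10 (seek(3, SET)): offset=3
After 11 (read(1)): returned 'R', offset=4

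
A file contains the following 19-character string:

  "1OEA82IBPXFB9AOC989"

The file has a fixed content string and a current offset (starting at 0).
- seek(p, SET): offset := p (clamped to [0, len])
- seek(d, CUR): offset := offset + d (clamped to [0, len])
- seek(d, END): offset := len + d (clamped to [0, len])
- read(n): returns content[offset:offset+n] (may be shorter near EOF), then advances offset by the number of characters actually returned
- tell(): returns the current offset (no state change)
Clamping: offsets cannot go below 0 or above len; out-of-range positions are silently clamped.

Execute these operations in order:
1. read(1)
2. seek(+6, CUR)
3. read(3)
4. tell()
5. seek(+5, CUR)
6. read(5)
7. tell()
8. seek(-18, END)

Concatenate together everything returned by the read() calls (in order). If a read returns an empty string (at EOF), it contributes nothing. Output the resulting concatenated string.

After 1 (read(1)): returned '1', offset=1
After 2 (seek(+6, CUR)): offset=7
After 3 (read(3)): returned 'BPX', offset=10
After 4 (tell()): offset=10
After 5 (seek(+5, CUR)): offset=15
After 6 (read(5)): returned 'C989', offset=19
After 7 (tell()): offset=19
After 8 (seek(-18, END)): offset=1

Answer: 1BPXC989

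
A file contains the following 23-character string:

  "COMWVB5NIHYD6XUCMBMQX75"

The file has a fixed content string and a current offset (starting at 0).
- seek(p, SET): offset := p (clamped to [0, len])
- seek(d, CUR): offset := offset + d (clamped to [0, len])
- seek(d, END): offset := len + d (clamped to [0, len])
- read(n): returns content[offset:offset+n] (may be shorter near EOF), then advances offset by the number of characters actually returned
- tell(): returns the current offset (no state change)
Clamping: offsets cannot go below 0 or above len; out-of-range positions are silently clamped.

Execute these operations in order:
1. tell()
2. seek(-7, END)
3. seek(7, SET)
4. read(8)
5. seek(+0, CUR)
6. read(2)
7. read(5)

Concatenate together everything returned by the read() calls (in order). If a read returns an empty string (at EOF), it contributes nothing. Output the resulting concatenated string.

Answer: NIHYD6XUCMBMQX7

Derivation:
After 1 (tell()): offset=0
After 2 (seek(-7, END)): offset=16
After 3 (seek(7, SET)): offset=7
After 4 (read(8)): returned 'NIHYD6XU', offset=15
After 5 (seek(+0, CUR)): offset=15
After 6 (read(2)): returned 'CM', offset=17
After 7 (read(5)): returned 'BMQX7', offset=22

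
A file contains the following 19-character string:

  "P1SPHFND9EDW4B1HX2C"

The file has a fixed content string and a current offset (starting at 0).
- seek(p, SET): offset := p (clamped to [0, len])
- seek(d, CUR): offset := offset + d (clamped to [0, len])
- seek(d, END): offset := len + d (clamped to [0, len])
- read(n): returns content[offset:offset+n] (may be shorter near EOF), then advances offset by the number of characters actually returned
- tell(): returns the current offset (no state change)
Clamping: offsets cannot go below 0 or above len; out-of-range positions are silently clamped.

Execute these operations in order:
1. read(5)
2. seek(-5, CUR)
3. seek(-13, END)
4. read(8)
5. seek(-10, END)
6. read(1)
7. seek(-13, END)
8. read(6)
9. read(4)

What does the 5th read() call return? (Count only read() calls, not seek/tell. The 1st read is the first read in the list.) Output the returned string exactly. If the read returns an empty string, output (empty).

After 1 (read(5)): returned 'P1SPH', offset=5
After 2 (seek(-5, CUR)): offset=0
After 3 (seek(-13, END)): offset=6
After 4 (read(8)): returned 'ND9EDW4B', offset=14
After 5 (seek(-10, END)): offset=9
After 6 (read(1)): returned 'E', offset=10
After 7 (seek(-13, END)): offset=6
After 8 (read(6)): returned 'ND9EDW', offset=12
After 9 (read(4)): returned '4B1H', offset=16

Answer: 4B1H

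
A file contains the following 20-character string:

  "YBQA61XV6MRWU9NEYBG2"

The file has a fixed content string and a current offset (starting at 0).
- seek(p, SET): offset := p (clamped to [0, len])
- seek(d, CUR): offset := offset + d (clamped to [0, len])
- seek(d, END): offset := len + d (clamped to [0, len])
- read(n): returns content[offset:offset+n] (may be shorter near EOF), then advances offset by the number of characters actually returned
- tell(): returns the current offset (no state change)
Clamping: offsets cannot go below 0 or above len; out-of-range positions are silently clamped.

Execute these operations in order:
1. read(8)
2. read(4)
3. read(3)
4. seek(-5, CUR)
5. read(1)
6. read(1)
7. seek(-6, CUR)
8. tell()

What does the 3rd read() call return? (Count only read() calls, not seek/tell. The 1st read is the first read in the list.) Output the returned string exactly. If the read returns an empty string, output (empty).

After 1 (read(8)): returned 'YBQA61XV', offset=8
After 2 (read(4)): returned '6MRW', offset=12
After 3 (read(3)): returned 'U9N', offset=15
After 4 (seek(-5, CUR)): offset=10
After 5 (read(1)): returned 'R', offset=11
After 6 (read(1)): returned 'W', offset=12
After 7 (seek(-6, CUR)): offset=6
After 8 (tell()): offset=6

Answer: U9N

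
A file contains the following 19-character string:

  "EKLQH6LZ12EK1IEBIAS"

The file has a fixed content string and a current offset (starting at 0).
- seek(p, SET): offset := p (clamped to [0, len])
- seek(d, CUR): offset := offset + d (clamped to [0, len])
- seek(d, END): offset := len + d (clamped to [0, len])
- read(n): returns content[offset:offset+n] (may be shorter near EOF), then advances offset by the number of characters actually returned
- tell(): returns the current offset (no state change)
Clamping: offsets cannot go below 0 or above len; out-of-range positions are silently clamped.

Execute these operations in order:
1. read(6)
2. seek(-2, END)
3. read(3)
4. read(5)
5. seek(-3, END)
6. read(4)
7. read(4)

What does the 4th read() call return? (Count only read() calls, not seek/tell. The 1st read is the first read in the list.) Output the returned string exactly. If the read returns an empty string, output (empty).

After 1 (read(6)): returned 'EKLQH6', offset=6
After 2 (seek(-2, END)): offset=17
After 3 (read(3)): returned 'AS', offset=19
After 4 (read(5)): returned '', offset=19
After 5 (seek(-3, END)): offset=16
After 6 (read(4)): returned 'IAS', offset=19
After 7 (read(4)): returned '', offset=19

Answer: IAS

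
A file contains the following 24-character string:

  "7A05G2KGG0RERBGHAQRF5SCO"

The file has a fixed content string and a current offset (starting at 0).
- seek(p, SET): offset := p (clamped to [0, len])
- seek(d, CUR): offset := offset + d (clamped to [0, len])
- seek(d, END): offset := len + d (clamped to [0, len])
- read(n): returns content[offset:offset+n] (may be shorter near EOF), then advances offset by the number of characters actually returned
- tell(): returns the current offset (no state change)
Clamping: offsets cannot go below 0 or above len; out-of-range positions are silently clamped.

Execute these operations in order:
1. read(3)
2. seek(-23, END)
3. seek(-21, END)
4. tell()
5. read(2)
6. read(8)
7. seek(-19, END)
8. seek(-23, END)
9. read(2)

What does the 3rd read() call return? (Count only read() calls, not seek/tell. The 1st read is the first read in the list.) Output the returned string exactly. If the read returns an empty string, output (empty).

Answer: 2KGG0RER

Derivation:
After 1 (read(3)): returned '7A0', offset=3
After 2 (seek(-23, END)): offset=1
After 3 (seek(-21, END)): offset=3
After 4 (tell()): offset=3
After 5 (read(2)): returned '5G', offset=5
After 6 (read(8)): returned '2KGG0RER', offset=13
After 7 (seek(-19, END)): offset=5
After 8 (seek(-23, END)): offset=1
After 9 (read(2)): returned 'A0', offset=3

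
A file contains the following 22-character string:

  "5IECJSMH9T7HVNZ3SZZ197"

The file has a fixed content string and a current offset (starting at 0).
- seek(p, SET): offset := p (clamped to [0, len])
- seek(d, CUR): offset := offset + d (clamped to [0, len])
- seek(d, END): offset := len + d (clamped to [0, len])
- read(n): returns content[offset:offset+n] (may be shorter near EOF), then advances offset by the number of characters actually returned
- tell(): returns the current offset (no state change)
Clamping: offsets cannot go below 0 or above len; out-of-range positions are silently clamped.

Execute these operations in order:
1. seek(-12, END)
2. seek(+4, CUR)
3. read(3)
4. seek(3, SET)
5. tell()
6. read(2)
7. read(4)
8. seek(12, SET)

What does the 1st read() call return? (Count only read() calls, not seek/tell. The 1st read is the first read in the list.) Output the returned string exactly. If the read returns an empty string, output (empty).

After 1 (seek(-12, END)): offset=10
After 2 (seek(+4, CUR)): offset=14
After 3 (read(3)): returned 'Z3S', offset=17
After 4 (seek(3, SET)): offset=3
After 5 (tell()): offset=3
After 6 (read(2)): returned 'CJ', offset=5
After 7 (read(4)): returned 'SMH9', offset=9
After 8 (seek(12, SET)): offset=12

Answer: Z3S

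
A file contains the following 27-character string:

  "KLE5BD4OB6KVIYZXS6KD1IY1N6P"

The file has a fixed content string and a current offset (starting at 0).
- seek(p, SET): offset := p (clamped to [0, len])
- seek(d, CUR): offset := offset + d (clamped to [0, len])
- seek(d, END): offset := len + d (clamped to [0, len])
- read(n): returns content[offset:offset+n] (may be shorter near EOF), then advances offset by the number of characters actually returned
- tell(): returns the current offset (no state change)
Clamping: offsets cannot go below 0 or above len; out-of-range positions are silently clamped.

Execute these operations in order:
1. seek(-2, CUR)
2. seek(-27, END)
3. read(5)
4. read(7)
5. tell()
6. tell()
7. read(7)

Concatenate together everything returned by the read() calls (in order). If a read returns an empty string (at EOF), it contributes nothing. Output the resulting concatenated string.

Answer: KLE5BD4OB6KVIYZXS6K

Derivation:
After 1 (seek(-2, CUR)): offset=0
After 2 (seek(-27, END)): offset=0
After 3 (read(5)): returned 'KLE5B', offset=5
After 4 (read(7)): returned 'D4OB6KV', offset=12
After 5 (tell()): offset=12
After 6 (tell()): offset=12
After 7 (read(7)): returned 'IYZXS6K', offset=19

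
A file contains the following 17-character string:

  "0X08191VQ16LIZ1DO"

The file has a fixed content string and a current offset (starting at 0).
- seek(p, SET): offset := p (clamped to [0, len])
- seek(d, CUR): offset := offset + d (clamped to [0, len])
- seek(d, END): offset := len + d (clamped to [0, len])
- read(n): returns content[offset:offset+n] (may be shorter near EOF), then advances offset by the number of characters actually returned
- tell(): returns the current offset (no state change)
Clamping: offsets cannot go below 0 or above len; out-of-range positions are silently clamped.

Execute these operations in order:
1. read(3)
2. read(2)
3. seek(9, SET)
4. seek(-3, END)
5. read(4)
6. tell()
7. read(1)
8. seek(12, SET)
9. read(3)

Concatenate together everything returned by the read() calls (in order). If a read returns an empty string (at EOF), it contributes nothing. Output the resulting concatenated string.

After 1 (read(3)): returned '0X0', offset=3
After 2 (read(2)): returned '81', offset=5
After 3 (seek(9, SET)): offset=9
After 4 (seek(-3, END)): offset=14
After 5 (read(4)): returned '1DO', offset=17
After 6 (tell()): offset=17
After 7 (read(1)): returned '', offset=17
After 8 (seek(12, SET)): offset=12
After 9 (read(3)): returned 'IZ1', offset=15

Answer: 0X0811DOIZ1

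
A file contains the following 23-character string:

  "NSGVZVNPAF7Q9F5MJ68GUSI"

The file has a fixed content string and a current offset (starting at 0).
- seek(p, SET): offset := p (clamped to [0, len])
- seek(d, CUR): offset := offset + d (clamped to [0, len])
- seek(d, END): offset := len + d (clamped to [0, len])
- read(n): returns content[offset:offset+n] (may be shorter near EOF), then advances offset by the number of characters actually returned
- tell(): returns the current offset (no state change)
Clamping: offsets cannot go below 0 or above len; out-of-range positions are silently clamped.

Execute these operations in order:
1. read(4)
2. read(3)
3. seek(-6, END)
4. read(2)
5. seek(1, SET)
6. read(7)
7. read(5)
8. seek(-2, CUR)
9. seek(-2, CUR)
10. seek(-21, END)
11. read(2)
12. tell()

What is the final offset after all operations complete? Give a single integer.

After 1 (read(4)): returned 'NSGV', offset=4
After 2 (read(3)): returned 'ZVN', offset=7
After 3 (seek(-6, END)): offset=17
After 4 (read(2)): returned '68', offset=19
After 5 (seek(1, SET)): offset=1
After 6 (read(7)): returned 'SGVZVNP', offset=8
After 7 (read(5)): returned 'AF7Q9', offset=13
After 8 (seek(-2, CUR)): offset=11
After 9 (seek(-2, CUR)): offset=9
After 10 (seek(-21, END)): offset=2
After 11 (read(2)): returned 'GV', offset=4
After 12 (tell()): offset=4

Answer: 4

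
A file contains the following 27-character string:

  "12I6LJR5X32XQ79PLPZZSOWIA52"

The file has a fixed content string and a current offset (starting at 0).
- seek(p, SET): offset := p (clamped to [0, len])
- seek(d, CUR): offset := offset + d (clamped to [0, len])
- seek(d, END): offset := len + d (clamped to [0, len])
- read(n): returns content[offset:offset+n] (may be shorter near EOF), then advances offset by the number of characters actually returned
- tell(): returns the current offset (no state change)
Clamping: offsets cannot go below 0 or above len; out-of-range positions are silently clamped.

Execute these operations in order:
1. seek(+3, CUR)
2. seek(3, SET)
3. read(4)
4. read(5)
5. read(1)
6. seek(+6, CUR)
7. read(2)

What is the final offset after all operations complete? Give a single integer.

Answer: 21

Derivation:
After 1 (seek(+3, CUR)): offset=3
After 2 (seek(3, SET)): offset=3
After 3 (read(4)): returned '6LJR', offset=7
After 4 (read(5)): returned '5X32X', offset=12
After 5 (read(1)): returned 'Q', offset=13
After 6 (seek(+6, CUR)): offset=19
After 7 (read(2)): returned 'ZS', offset=21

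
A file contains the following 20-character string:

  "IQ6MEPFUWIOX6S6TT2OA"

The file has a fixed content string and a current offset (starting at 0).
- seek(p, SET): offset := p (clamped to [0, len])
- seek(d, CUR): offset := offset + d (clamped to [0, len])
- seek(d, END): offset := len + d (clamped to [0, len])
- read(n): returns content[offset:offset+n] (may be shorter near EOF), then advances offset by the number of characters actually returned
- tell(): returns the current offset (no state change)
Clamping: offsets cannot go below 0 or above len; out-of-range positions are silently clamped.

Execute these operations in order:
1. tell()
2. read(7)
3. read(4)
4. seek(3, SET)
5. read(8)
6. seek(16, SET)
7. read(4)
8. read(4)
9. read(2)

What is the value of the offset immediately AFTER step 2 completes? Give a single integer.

After 1 (tell()): offset=0
After 2 (read(7)): returned 'IQ6MEPF', offset=7

Answer: 7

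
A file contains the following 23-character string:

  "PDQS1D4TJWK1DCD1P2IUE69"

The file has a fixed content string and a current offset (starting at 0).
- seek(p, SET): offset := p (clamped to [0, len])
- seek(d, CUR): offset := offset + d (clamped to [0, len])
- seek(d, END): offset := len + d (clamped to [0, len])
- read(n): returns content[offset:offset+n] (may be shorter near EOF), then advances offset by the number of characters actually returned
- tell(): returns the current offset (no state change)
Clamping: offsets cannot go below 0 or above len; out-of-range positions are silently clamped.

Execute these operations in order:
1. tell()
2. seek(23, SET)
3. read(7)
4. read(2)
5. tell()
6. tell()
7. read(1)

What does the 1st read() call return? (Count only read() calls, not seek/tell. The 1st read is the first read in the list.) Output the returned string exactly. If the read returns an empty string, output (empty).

After 1 (tell()): offset=0
After 2 (seek(23, SET)): offset=23
After 3 (read(7)): returned '', offset=23
After 4 (read(2)): returned '', offset=23
After 5 (tell()): offset=23
After 6 (tell()): offset=23
After 7 (read(1)): returned '', offset=23

Answer: (empty)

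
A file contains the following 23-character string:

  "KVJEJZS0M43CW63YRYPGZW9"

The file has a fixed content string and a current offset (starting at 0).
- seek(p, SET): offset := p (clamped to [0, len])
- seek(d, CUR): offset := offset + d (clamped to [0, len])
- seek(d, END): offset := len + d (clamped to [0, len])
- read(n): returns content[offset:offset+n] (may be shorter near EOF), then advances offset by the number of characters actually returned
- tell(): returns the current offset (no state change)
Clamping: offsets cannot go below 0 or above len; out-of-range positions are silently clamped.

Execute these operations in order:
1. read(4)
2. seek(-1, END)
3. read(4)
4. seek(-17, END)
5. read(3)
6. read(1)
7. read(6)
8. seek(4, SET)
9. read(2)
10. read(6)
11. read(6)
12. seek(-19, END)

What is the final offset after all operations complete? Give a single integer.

After 1 (read(4)): returned 'KVJE', offset=4
After 2 (seek(-1, END)): offset=22
After 3 (read(4)): returned '9', offset=23
After 4 (seek(-17, END)): offset=6
After 5 (read(3)): returned 'S0M', offset=9
After 6 (read(1)): returned '4', offset=10
After 7 (read(6)): returned '3CW63Y', offset=16
After 8 (seek(4, SET)): offset=4
After 9 (read(2)): returned 'JZ', offset=6
After 10 (read(6)): returned 'S0M43C', offset=12
After 11 (read(6)): returned 'W63YRY', offset=18
After 12 (seek(-19, END)): offset=4

Answer: 4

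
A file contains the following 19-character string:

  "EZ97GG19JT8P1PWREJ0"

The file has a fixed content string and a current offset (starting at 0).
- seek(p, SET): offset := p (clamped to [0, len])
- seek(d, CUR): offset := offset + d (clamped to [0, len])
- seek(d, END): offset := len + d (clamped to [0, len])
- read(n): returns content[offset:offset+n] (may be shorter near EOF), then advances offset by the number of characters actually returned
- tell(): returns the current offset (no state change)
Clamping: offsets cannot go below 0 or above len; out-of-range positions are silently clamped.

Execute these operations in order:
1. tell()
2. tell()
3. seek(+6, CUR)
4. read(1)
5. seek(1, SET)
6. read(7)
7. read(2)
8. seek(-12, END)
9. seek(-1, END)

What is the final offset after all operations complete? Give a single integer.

Answer: 18

Derivation:
After 1 (tell()): offset=0
After 2 (tell()): offset=0
After 3 (seek(+6, CUR)): offset=6
After 4 (read(1)): returned '1', offset=7
After 5 (seek(1, SET)): offset=1
After 6 (read(7)): returned 'Z97GG19', offset=8
After 7 (read(2)): returned 'JT', offset=10
After 8 (seek(-12, END)): offset=7
After 9 (seek(-1, END)): offset=18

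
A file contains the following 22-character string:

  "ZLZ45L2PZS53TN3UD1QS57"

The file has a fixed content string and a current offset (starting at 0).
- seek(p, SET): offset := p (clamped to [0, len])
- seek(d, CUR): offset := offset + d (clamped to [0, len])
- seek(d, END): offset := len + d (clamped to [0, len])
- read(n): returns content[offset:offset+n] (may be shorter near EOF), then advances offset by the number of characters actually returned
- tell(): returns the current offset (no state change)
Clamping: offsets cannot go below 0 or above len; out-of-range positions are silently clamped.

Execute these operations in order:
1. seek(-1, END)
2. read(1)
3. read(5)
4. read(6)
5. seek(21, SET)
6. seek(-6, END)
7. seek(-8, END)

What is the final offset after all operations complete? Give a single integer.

After 1 (seek(-1, END)): offset=21
After 2 (read(1)): returned '7', offset=22
After 3 (read(5)): returned '', offset=22
After 4 (read(6)): returned '', offset=22
After 5 (seek(21, SET)): offset=21
After 6 (seek(-6, END)): offset=16
After 7 (seek(-8, END)): offset=14

Answer: 14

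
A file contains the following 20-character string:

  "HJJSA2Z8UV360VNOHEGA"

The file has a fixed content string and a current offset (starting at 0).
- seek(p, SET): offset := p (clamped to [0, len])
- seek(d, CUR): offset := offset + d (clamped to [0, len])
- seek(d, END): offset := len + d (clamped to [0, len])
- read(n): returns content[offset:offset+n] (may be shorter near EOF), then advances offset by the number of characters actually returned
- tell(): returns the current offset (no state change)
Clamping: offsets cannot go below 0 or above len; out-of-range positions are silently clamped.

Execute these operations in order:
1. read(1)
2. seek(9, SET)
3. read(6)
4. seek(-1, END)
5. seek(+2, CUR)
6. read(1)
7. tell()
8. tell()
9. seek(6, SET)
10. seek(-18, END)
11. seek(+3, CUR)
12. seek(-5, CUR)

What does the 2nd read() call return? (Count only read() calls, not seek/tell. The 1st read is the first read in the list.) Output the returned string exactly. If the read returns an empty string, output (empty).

After 1 (read(1)): returned 'H', offset=1
After 2 (seek(9, SET)): offset=9
After 3 (read(6)): returned 'V360VN', offset=15
After 4 (seek(-1, END)): offset=19
After 5 (seek(+2, CUR)): offset=20
After 6 (read(1)): returned '', offset=20
After 7 (tell()): offset=20
After 8 (tell()): offset=20
After 9 (seek(6, SET)): offset=6
After 10 (seek(-18, END)): offset=2
After 11 (seek(+3, CUR)): offset=5
After 12 (seek(-5, CUR)): offset=0

Answer: V360VN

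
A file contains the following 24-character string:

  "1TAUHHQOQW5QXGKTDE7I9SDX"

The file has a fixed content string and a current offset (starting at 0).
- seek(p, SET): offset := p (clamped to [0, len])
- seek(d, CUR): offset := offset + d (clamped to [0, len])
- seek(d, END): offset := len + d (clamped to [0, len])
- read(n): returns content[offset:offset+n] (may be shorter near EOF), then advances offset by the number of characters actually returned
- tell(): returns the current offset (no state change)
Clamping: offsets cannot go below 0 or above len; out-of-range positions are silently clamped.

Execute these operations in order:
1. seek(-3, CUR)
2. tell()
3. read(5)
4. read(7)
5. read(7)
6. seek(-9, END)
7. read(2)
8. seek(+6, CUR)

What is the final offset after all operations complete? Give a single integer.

Answer: 23

Derivation:
After 1 (seek(-3, CUR)): offset=0
After 2 (tell()): offset=0
After 3 (read(5)): returned '1TAUH', offset=5
After 4 (read(7)): returned 'HQOQW5Q', offset=12
After 5 (read(7)): returned 'XGKTDE7', offset=19
After 6 (seek(-9, END)): offset=15
After 7 (read(2)): returned 'TD', offset=17
After 8 (seek(+6, CUR)): offset=23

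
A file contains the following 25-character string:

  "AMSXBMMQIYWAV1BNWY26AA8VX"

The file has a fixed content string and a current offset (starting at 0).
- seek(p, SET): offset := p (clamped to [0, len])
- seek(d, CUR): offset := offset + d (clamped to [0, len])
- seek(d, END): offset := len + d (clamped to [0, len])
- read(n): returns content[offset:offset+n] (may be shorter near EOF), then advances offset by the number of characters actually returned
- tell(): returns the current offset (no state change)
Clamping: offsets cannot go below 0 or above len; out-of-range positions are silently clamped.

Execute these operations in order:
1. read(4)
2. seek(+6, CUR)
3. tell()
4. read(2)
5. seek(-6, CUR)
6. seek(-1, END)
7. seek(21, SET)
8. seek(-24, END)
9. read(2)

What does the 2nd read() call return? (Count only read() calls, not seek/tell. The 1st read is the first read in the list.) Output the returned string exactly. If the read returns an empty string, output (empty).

After 1 (read(4)): returned 'AMSX', offset=4
After 2 (seek(+6, CUR)): offset=10
After 3 (tell()): offset=10
After 4 (read(2)): returned 'WA', offset=12
After 5 (seek(-6, CUR)): offset=6
After 6 (seek(-1, END)): offset=24
After 7 (seek(21, SET)): offset=21
After 8 (seek(-24, END)): offset=1
After 9 (read(2)): returned 'MS', offset=3

Answer: WA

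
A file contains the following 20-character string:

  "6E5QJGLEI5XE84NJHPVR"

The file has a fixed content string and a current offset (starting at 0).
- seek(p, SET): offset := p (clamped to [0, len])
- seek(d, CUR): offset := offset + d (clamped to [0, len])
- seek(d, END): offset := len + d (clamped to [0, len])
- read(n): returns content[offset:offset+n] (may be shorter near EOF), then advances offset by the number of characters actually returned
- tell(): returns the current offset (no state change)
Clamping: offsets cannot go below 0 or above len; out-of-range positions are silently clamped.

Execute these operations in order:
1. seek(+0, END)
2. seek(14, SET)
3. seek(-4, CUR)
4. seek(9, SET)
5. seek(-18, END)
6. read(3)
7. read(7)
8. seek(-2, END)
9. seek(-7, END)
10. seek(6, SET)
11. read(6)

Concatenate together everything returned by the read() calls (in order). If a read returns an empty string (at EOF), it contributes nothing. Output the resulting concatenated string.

After 1 (seek(+0, END)): offset=20
After 2 (seek(14, SET)): offset=14
After 3 (seek(-4, CUR)): offset=10
After 4 (seek(9, SET)): offset=9
After 5 (seek(-18, END)): offset=2
After 6 (read(3)): returned '5QJ', offset=5
After 7 (read(7)): returned 'GLEI5XE', offset=12
After 8 (seek(-2, END)): offset=18
After 9 (seek(-7, END)): offset=13
After 10 (seek(6, SET)): offset=6
After 11 (read(6)): returned 'LEI5XE', offset=12

Answer: 5QJGLEI5XELEI5XE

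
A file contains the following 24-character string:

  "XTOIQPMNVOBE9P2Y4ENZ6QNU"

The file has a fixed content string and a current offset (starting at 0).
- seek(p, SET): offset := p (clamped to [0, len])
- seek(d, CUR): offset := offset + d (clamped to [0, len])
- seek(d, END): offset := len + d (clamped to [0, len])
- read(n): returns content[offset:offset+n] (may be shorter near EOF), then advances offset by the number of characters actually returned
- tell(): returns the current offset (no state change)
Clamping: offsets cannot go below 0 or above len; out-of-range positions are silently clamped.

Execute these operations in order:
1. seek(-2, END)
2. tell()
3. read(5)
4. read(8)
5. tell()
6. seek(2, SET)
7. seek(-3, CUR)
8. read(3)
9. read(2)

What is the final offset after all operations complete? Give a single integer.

After 1 (seek(-2, END)): offset=22
After 2 (tell()): offset=22
After 3 (read(5)): returned 'NU', offset=24
After 4 (read(8)): returned '', offset=24
After 5 (tell()): offset=24
After 6 (seek(2, SET)): offset=2
After 7 (seek(-3, CUR)): offset=0
After 8 (read(3)): returned 'XTO', offset=3
After 9 (read(2)): returned 'IQ', offset=5

Answer: 5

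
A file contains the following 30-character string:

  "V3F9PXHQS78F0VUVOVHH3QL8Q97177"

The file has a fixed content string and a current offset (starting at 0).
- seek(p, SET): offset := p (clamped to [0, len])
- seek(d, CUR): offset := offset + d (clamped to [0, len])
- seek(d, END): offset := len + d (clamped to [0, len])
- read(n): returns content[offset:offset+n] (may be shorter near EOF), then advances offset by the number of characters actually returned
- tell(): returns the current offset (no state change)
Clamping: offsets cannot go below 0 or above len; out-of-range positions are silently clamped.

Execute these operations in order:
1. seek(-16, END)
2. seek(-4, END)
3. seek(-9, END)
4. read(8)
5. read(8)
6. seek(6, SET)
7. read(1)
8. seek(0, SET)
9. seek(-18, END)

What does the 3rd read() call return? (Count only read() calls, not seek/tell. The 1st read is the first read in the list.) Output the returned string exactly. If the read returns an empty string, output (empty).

Answer: H

Derivation:
After 1 (seek(-16, END)): offset=14
After 2 (seek(-4, END)): offset=26
After 3 (seek(-9, END)): offset=21
After 4 (read(8)): returned 'QL8Q9717', offset=29
After 5 (read(8)): returned '7', offset=30
After 6 (seek(6, SET)): offset=6
After 7 (read(1)): returned 'H', offset=7
After 8 (seek(0, SET)): offset=0
After 9 (seek(-18, END)): offset=12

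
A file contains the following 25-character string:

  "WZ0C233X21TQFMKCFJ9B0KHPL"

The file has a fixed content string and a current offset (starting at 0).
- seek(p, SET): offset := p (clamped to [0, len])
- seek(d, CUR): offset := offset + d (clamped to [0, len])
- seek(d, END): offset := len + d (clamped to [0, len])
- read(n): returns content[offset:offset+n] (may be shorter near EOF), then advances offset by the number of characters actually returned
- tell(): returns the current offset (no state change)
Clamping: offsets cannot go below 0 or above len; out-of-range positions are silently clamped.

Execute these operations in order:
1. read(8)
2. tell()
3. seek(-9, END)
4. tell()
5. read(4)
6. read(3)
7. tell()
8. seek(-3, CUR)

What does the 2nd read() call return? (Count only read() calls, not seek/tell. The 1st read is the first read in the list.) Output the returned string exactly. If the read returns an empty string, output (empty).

After 1 (read(8)): returned 'WZ0C233X', offset=8
After 2 (tell()): offset=8
After 3 (seek(-9, END)): offset=16
After 4 (tell()): offset=16
After 5 (read(4)): returned 'FJ9B', offset=20
After 6 (read(3)): returned '0KH', offset=23
After 7 (tell()): offset=23
After 8 (seek(-3, CUR)): offset=20

Answer: FJ9B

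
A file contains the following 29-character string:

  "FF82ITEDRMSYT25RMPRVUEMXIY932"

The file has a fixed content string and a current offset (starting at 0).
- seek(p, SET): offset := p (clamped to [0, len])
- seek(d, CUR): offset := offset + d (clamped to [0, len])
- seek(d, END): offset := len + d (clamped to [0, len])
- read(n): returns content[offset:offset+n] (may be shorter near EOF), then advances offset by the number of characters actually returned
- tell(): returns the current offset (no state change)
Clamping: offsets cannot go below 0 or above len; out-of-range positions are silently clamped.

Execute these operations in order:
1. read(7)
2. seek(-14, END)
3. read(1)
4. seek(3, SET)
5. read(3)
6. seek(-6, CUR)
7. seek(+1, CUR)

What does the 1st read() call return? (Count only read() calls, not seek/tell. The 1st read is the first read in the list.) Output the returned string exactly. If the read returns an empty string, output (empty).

Answer: FF82ITE

Derivation:
After 1 (read(7)): returned 'FF82ITE', offset=7
After 2 (seek(-14, END)): offset=15
After 3 (read(1)): returned 'R', offset=16
After 4 (seek(3, SET)): offset=3
After 5 (read(3)): returned '2IT', offset=6
After 6 (seek(-6, CUR)): offset=0
After 7 (seek(+1, CUR)): offset=1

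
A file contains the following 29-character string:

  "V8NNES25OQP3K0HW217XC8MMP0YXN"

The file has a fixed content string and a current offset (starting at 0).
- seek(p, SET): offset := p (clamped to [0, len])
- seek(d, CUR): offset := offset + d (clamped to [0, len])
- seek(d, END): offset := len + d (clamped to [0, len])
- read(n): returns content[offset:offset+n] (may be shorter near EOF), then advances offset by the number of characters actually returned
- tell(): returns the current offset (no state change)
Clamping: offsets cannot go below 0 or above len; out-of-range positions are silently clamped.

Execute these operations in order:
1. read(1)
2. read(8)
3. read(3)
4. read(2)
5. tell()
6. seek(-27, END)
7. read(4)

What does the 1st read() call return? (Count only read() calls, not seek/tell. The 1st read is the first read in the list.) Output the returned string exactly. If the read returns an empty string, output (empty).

Answer: V

Derivation:
After 1 (read(1)): returned 'V', offset=1
After 2 (read(8)): returned '8NNES25O', offset=9
After 3 (read(3)): returned 'QP3', offset=12
After 4 (read(2)): returned 'K0', offset=14
After 5 (tell()): offset=14
After 6 (seek(-27, END)): offset=2
After 7 (read(4)): returned 'NNES', offset=6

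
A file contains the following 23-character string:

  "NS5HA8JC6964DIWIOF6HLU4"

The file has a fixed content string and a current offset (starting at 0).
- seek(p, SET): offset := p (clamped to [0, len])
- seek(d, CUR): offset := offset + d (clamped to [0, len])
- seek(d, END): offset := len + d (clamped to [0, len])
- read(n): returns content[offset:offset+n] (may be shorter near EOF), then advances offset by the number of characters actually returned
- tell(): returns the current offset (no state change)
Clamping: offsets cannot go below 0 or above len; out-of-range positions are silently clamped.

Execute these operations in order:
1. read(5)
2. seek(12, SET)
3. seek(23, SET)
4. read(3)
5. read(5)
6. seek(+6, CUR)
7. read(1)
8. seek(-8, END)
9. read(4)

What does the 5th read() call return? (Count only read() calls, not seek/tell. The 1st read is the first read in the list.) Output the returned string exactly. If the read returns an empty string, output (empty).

Answer: IOF6

Derivation:
After 1 (read(5)): returned 'NS5HA', offset=5
After 2 (seek(12, SET)): offset=12
After 3 (seek(23, SET)): offset=23
After 4 (read(3)): returned '', offset=23
After 5 (read(5)): returned '', offset=23
After 6 (seek(+6, CUR)): offset=23
After 7 (read(1)): returned '', offset=23
After 8 (seek(-8, END)): offset=15
After 9 (read(4)): returned 'IOF6', offset=19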